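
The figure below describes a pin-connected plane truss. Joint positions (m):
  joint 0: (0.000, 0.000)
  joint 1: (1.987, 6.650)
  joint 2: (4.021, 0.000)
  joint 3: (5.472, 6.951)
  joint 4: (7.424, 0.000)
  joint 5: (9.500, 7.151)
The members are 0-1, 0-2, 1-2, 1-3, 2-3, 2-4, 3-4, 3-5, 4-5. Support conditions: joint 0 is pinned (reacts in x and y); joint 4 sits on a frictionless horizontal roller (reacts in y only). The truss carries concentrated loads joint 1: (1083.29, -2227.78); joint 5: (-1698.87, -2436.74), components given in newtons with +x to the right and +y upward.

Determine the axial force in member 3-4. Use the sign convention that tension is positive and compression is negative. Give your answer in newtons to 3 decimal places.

N=6 nodes, M=9 members, R=3 reactions → 2N=12, M+R=12
member 0 (0-1): L=6.9405, (cx,cy)=(0.2863,0.9581)
member 1 (0-2): L=4.0210, (cx,cy)=(1.0000,0.0000)
member 2 (1-2): L=6.9541, (cx,cy)=(0.2925,-0.9563)
member 3 (1-3): L=3.4980, (cx,cy)=(0.9963,0.0860)
member 4 (2-3): L=7.1008, (cx,cy)=(0.2043,0.9789)
member 5 (2-4): L=3.4030, (cx,cy)=(1.0000,0.0000)
member 6 (3-4): L=7.2199, (cx,cy)=(0.2704,-0.9628)
member 7 (3-5): L=4.0330, (cx,cy)=(0.9988,0.0496)
member 8 (4-5): L=7.4462, (cx,cy)=(0.2788,0.9603)
solve A·x = −loads:
  F[0-1] = -1686.7821 N (compression)
  F[0-2] = -132.6708 N (compression)
  F[1-2] = -760.9279 N (compression)
  F[1-3] = -1348.6386 N (compression)
  F[2-3] = +743.3364 N (tension)
  F[2-4] = -507.1287 N (compression)
  F[3-4] = -687.1406 N (compression)
  F[3-5] = -1007.2021 N (compression)
  F[4-5] = -2485.3358 N (compression)
  Rx@0 = +615.5800 N
  Ry@0 = +1616.1784 N
  Ry@4 = +3048.3416 N

-687.141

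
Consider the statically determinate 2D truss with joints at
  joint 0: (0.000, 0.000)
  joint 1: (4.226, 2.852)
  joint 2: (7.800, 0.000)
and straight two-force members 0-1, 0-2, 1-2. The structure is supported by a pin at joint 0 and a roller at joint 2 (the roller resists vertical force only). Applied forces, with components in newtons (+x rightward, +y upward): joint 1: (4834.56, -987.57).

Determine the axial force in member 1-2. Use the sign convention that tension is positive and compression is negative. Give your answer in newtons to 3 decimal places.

N=3 nodes, M=3 members, R=3 reactions → 2N=6, M+R=6
member 0 (0-1): L=5.0983, (cx,cy)=(0.8289,0.5594)
member 1 (0-2): L=7.8000, (cx,cy)=(1.0000,0.0000)
member 2 (1-2): L=4.5725, (cx,cy)=(0.7816,-0.6237)
solve A·x = −loads:
  F[0-1] = +2351.1026 N (tension)
  F[0-2] = +2885.7341 N (tension)
  F[1-2] = -3691.9140 N (compression)
  Rx@0 = -4834.5600 N
  Ry@0 = -1315.2038 N
  Ry@2 = +2302.7738 N

-3691.914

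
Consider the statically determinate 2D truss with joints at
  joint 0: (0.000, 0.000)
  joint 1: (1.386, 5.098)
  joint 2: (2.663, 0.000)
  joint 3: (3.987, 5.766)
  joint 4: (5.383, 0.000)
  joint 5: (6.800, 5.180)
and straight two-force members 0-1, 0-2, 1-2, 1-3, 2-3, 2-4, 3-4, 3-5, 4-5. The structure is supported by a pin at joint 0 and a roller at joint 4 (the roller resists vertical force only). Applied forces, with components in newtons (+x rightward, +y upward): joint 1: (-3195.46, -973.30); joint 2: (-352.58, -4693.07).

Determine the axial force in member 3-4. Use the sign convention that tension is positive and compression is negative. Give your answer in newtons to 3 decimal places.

N=6 nodes, M=9 members, R=3 reactions → 2N=12, M+R=12
member 0 (0-1): L=5.2830, (cx,cy)=(0.2623,0.9650)
member 1 (0-2): L=2.6630, (cx,cy)=(1.0000,0.0000)
member 2 (1-2): L=5.2555, (cx,cy)=(0.2430,-0.9700)
member 3 (1-3): L=2.6854, (cx,cy)=(0.9686,0.2488)
member 4 (2-3): L=5.9161, (cx,cy)=(0.2238,0.9746)
member 5 (2-4): L=2.7200, (cx,cy)=(1.0000,0.0000)
member 6 (3-4): L=5.9326, (cx,cy)=(0.2353,-0.9719)
member 7 (3-5): L=2.8734, (cx,cy)=(0.9790,-0.2039)
member 8 (4-5): L=5.3703, (cx,cy)=(0.2639,0.9646)
solve A·x = −loads:
  F[0-1] = -6342.5159 N (compression)
  F[0-2] = -1884.0903 N (compression)
  F[1-2] = +5366.3325 N (tension)
  F[1-3] = +234.9667 N (tension)
  F[2-3] = -525.7719 N (compression)
  F[2-4] = -109.9145 N (compression)
  F[3-4] = +467.1039 N (tension)
  F[3-5] = +0.0000 N (tension)
  F[4-5] = -0.0000 N (compression)
  Rx@0 = +3548.0400 N
  Ry@0 = +6120.3577 N
  Ry@4 = -453.9877 N

467.104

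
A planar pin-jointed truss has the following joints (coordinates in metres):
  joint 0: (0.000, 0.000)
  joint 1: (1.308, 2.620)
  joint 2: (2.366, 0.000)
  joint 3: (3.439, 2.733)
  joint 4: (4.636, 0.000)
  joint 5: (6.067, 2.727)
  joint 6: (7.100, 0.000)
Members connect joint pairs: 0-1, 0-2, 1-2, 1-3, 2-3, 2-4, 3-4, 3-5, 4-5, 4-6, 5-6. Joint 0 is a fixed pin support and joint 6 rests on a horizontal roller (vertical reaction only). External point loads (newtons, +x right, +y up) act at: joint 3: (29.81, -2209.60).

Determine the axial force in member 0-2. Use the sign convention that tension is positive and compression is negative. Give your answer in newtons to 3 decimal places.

N=7 nodes, M=11 members, R=3 reactions → 2N=14, M+R=14
member 0 (0-1): L=2.9284, (cx,cy)=(0.4467,0.8947)
member 1 (0-2): L=2.3660, (cx,cy)=(1.0000,0.0000)
member 2 (1-2): L=2.8256, (cx,cy)=(0.3744,-0.9273)
member 3 (1-3): L=2.1340, (cx,cy)=(0.9986,0.0530)
member 4 (2-3): L=2.9361, (cx,cy)=(0.3655,0.9308)
member 5 (2-4): L=2.2700, (cx,cy)=(1.0000,0.0000)
member 6 (3-4): L=2.9836, (cx,cy)=(0.4012,-0.9160)
member 7 (3-5): L=2.6280, (cx,cy)=(1.0000,-0.0023)
member 8 (4-5): L=3.0797, (cx,cy)=(0.4647,0.8855)
member 9 (4-6): L=2.4640, (cx,cy)=(1.0000,0.0000)
member 10 (5-6): L=2.9161, (cx,cy)=(0.3542,-0.9352)
solve A·x = −loads:
  F[0-1] = -1260.6119 N (compression)
  F[0-2] = +592.8839 N (tension)
  F[1-2] = +1159.3328 N (tension)
  F[1-3] = -998.5750 N (compression)
  F[2-3] = -1154.8754 N (compression)
  F[2-4] = +1449.0357 N (tension)
  F[3-4] = -1178.5005 N (compression)
  F[3-5] = -976.2380 N (compression)
  F[4-5] = +1219.1033 N (tension)
  F[4-6] = +409.7644 N (tension)
  F[5-6] = -1156.7399 N (compression)
  Rx@0 = -29.8100 N
  Ry@0 = +1127.8697 N
  Ry@6 = +1081.7303 N

592.884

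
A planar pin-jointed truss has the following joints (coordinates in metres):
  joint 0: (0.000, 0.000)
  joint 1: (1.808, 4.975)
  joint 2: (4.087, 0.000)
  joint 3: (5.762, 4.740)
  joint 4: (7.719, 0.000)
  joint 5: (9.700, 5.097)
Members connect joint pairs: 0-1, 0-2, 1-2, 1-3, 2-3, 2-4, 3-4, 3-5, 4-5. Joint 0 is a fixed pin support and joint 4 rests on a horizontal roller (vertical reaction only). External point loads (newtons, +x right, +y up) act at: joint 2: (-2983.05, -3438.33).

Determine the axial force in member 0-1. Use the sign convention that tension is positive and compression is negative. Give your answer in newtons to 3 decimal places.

N=6 nodes, M=9 members, R=3 reactions → 2N=12, M+R=12
member 0 (0-1): L=5.2933, (cx,cy)=(0.3416,0.9399)
member 1 (0-2): L=4.0870, (cx,cy)=(1.0000,0.0000)
member 2 (1-2): L=5.4722, (cx,cy)=(0.4165,-0.9091)
member 3 (1-3): L=3.9610, (cx,cy)=(0.9982,-0.0593)
member 4 (2-3): L=5.0272, (cx,cy)=(0.3332,0.9429)
member 5 (2-4): L=3.6320, (cx,cy)=(1.0000,0.0000)
member 6 (3-4): L=5.1281, (cx,cy)=(0.3816,-0.9243)
member 7 (3-5): L=3.9541, (cx,cy)=(0.9959,0.0903)
member 8 (4-5): L=5.4684, (cx,cy)=(0.3623,0.9321)
solve A·x = −loads:
  F[0-1] = -1721.3508 N (compression)
  F[0-2] = -2395.1037 N (compression)
  F[1-2] = +1868.8140 N (tension)
  F[1-3] = -1368.6664 N (compression)
  F[2-3] = +1844.7038 N (tension)
  F[2-4] = +751.6292 N (tension)
  F[3-4] = -1969.5618 N (compression)
  F[3-5] = +0.0000 N (tension)
  F[4-5] = -0.0000 N (compression)
  Rx@0 = +2983.0500 N
  Ry@0 = +1617.8280 N
  Ry@4 = +1820.5020 N

-1721.351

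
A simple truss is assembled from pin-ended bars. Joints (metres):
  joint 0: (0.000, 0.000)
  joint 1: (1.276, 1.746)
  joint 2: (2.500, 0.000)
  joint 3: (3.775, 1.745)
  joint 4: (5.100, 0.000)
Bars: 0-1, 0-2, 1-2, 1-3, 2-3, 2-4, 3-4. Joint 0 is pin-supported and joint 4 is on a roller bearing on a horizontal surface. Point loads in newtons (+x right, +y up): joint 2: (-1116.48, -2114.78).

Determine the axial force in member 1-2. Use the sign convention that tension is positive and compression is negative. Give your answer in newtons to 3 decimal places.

N=5 nodes, M=7 members, R=3 reactions → 2N=10, M+R=10
member 0 (0-1): L=2.1626, (cx,cy)=(0.5900,0.8074)
member 1 (0-2): L=2.5000, (cx,cy)=(1.0000,0.0000)
member 2 (1-2): L=2.1323, (cx,cy)=(0.5740,-0.8188)
member 3 (1-3): L=2.4990, (cx,cy)=(1.0000,-0.0004)
member 4 (2-3): L=2.1612, (cx,cy)=(0.5900,0.8074)
member 5 (2-4): L=2.6000, (cx,cy)=(1.0000,0.0000)
member 6 (3-4): L=2.1910, (cx,cy)=(0.6047,-0.7964)
solve A·x = −loads:
  F[0-1] = -1335.3451 N (compression)
  F[0-2] = -328.5733 N (compression)
  F[1-2] = +1317.4093 N (tension)
  F[1-3] = -1544.1377 N (compression)
  F[2-3] = +1283.1260 N (tension)
  F[2-4] = +787.1463 N (tension)
  F[3-4] = -1301.6362 N (compression)
  Rx@0 = +1116.4800 N
  Ry@0 = +1078.1231 N
  Ry@4 = +1036.6569 N

1317.409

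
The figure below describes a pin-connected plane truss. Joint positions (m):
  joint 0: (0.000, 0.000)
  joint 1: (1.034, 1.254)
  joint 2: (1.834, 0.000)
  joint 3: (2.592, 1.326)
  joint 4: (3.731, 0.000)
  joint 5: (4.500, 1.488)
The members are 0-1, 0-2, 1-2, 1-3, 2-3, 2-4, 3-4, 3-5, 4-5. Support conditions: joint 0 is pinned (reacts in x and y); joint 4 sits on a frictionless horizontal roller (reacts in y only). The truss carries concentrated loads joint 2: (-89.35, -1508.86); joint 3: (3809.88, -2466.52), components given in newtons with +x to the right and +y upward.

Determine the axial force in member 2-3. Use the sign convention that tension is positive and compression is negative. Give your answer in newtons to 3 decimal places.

N=6 nodes, M=9 members, R=3 reactions → 2N=12, M+R=12
member 0 (0-1): L=1.6253, (cx,cy)=(0.6362,0.7715)
member 1 (0-2): L=1.8340, (cx,cy)=(1.0000,0.0000)
member 2 (1-2): L=1.4875, (cx,cy)=(0.5378,-0.8431)
member 3 (1-3): L=1.5597, (cx,cy)=(0.9989,0.0462)
member 4 (2-3): L=1.5274, (cx,cy)=(0.4963,0.8682)
member 5 (2-4): L=1.8970, (cx,cy)=(1.0000,0.0000)
member 6 (3-4): L=1.7480, (cx,cy)=(0.6516,-0.7586)
member 7 (3-5): L=1.9149, (cx,cy)=(0.9964,0.0846)
member 8 (4-5): L=1.6750, (cx,cy)=(0.4591,0.8884)
solve A·x = −loads:
  F[0-1] = -215.3026 N (compression)
  F[0-2] = +3857.5015 N (tension)
  F[1-2] = +184.1033 N (tension)
  F[1-3] = -236.2401 N (compression)
  F[2-3] = +1559.2142 N (tension)
  F[2-4] = +3272.0615 N (tension)
  F[3-4] = -5021.6422 N (compression)
  F[3-5] = +0.0000 N (tension)
  F[4-5] = -0.0000 N (compression)
  Rx@0 = -3720.5300 N
  Ry@0 = +166.1144 N
  Ry@4 = +3809.2656 N

1559.214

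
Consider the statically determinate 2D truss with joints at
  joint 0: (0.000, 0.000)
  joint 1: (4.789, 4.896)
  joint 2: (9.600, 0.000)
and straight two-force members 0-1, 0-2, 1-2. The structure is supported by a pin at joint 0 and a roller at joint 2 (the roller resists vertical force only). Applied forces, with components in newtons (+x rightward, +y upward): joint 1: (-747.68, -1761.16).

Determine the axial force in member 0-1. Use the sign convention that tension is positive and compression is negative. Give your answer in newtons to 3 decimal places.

N=3 nodes, M=3 members, R=3 reactions → 2N=6, M+R=6
member 0 (0-1): L=6.8487, (cx,cy)=(0.6993,0.7149)
member 1 (0-2): L=9.6000, (cx,cy)=(1.0000,0.0000)
member 2 (1-2): L=6.8641, (cx,cy)=(0.7009,-0.7133)
solve A·x = −loads:
  F[0-1] = -1768.0214 N (compression)
  F[0-2] = +488.6125 N (tension)
  F[1-2] = -697.1334 N (compression)
  Rx@0 = +747.6800 N
  Ry@0 = +1263.9148 N
  Ry@2 = +497.2452 N

-1768.021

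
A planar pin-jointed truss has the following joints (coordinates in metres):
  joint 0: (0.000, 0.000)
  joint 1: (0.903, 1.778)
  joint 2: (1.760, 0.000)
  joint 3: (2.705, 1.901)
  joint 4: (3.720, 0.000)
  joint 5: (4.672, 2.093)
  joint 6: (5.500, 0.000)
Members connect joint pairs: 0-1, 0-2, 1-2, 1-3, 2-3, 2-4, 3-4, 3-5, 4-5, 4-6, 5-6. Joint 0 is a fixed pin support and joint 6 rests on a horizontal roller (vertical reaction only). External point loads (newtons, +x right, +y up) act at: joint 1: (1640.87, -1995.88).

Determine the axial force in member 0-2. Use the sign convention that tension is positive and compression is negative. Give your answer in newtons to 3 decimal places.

N=7 nodes, M=11 members, R=3 reactions → 2N=14, M+R=14
member 0 (0-1): L=1.9942, (cx,cy)=(0.4528,0.8916)
member 1 (0-2): L=1.7600, (cx,cy)=(1.0000,0.0000)
member 2 (1-2): L=1.9738, (cx,cy)=(0.4342,-0.9008)
member 3 (1-3): L=1.8062, (cx,cy)=(0.9977,0.0681)
member 4 (2-3): L=2.1229, (cx,cy)=(0.4451,0.8955)
member 5 (2-4): L=1.9600, (cx,cy)=(1.0000,0.0000)
member 6 (3-4): L=2.1550, (cx,cy)=(0.4710,-0.8821)
member 7 (3-5): L=1.9763, (cx,cy)=(0.9953,0.0971)
member 8 (4-5): L=2.2993, (cx,cy)=(0.4140,0.9103)
member 9 (4-6): L=1.7800, (cx,cy)=(1.0000,0.0000)
member 10 (5-6): L=2.2508, (cx,cy)=(0.3679,-0.9299)
solve A·x = −loads:
  F[0-1] = -1276.0683 N (compression)
  F[0-2] = +2218.7008 N (tension)
  F[1-2] = -1085.0372 N (compression)
  F[1-3] = -1751.6478 N (compression)
  F[2-3] = +1091.5284 N (tension)
  F[2-4] = +1261.6988 N (tension)
  F[3-4] = -1057.3015 N (compression)
  F[3-5] = -767.3419 N (compression)
  F[4-5] = +1024.6302 N (tension)
  F[4-6] = +339.4823 N (tension)
  F[5-6] = -922.8462 N (compression)
  Rx@0 = -1640.8700 N
  Ry@0 = +1137.7443 N
  Ry@6 = +858.1357 N

2218.701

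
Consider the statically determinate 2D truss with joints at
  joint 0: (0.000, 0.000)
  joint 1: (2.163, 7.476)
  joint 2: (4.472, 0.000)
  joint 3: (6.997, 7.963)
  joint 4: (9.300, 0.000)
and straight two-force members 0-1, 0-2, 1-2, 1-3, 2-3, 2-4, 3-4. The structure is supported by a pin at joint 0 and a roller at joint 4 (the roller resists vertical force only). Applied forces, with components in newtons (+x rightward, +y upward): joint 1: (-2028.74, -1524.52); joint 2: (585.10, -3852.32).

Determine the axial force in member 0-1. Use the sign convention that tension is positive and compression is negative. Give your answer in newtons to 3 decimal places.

-4997.578

N=5 nodes, M=7 members, R=3 reactions → 2N=10, M+R=10
member 0 (0-1): L=7.7826, (cx,cy)=(0.2779,0.9606)
member 1 (0-2): L=4.4720, (cx,cy)=(1.0000,0.0000)
member 2 (1-2): L=7.8245, (cx,cy)=(0.2951,-0.9555)
member 3 (1-3): L=4.8585, (cx,cy)=(0.9950,0.1002)
member 4 (2-3): L=8.3537, (cx,cy)=(0.3023,0.9532)
member 5 (2-4): L=4.8280, (cx,cy)=(1.0000,0.0000)
member 6 (3-4): L=8.2893, (cx,cy)=(0.2778,-0.9606)
solve A·x = −loads:
  F[0-1] = -4997.5775 N (compression)
  F[0-2] = -54.6781 N (compression)
  F[1-2] = +3390.8157 N (tension)
  F[1-3] = -362.6800 N (compression)
  F[2-3] = +642.5658 N (tension)
  F[2-4] = +166.6316 N (tension)
  F[3-4] = -599.7682 N (compression)
  Rx@0 = +1443.6400 N
  Ry@0 = +4800.6839 N
  Ry@4 = +576.1561 N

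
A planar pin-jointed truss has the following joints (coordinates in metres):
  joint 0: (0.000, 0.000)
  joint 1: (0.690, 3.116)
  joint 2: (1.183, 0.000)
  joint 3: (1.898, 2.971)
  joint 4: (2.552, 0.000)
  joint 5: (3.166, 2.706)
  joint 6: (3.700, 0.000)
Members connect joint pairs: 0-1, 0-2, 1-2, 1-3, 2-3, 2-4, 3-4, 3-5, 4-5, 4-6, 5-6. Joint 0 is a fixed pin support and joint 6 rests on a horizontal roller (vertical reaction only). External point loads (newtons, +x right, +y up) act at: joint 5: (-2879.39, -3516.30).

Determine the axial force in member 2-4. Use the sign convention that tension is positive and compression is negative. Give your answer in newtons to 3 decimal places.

-1209.883

N=7 nodes, M=11 members, R=3 reactions → 2N=14, M+R=14
member 0 (0-1): L=3.1915, (cx,cy)=(0.2162,0.9763)
member 1 (0-2): L=1.1830, (cx,cy)=(1.0000,0.0000)
member 2 (1-2): L=3.1548, (cx,cy)=(0.1563,-0.9877)
member 3 (1-3): L=1.2167, (cx,cy)=(0.9929,-0.1192)
member 4 (2-3): L=3.0558, (cx,cy)=(0.2340,0.9722)
member 5 (2-4): L=1.3690, (cx,cy)=(1.0000,0.0000)
member 6 (3-4): L=3.0421, (cx,cy)=(0.2150,-0.9766)
member 7 (3-5): L=1.2954, (cx,cy)=(0.9789,-0.2046)
member 8 (4-5): L=2.7748, (cx,cy)=(0.2213,0.9752)
member 9 (4-6): L=1.1480, (cx,cy)=(1.0000,0.0000)
member 10 (5-6): L=2.7582, (cx,cy)=(0.1936,-0.9811)
solve A·x = −loads:
  F[0-1] = -2676.6386 N (compression)
  F[0-2] = -2300.6994 N (compression)
  F[1-2] = +2768.7476 N (tension)
  F[1-3] = -1018.6277 N (compression)
  F[2-3] = -2812.8102 N (compression)
  F[2-4] = -1209.8825 N (compression)
  F[3-4] = +3179.4341 N (tension)
  F[3-5] = -2403.8626 N (compression)
  F[4-5] = -3184.0232 N (compression)
  F[4-6] = +178.1908 N (tension)
  F[5-6] = -920.3807 N (compression)
  Rx@0 = +2879.3900 N
  Ry@0 = +2613.3334 N
  Ry@6 = +902.9666 N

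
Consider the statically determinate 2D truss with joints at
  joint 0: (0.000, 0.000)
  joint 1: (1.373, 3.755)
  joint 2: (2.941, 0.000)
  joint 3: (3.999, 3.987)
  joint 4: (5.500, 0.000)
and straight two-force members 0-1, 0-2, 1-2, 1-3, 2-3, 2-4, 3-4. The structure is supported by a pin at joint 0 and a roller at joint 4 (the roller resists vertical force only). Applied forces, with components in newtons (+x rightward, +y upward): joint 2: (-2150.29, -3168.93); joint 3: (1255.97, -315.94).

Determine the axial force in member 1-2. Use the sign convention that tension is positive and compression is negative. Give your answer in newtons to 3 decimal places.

N=5 nodes, M=7 members, R=3 reactions → 2N=10, M+R=10
member 0 (0-1): L=3.9981, (cx,cy)=(0.3434,0.9392)
member 1 (0-2): L=2.9410, (cx,cy)=(1.0000,0.0000)
member 2 (1-2): L=4.0692, (cx,cy)=(0.3853,-0.9228)
member 3 (1-3): L=2.6362, (cx,cy)=(0.9961,0.0880)
member 4 (2-3): L=4.1250, (cx,cy)=(0.2565,0.9665)
member 5 (2-4): L=2.5590, (cx,cy)=(1.0000,0.0000)
member 6 (3-4): L=4.2602, (cx,cy)=(0.3523,-0.9359)
solve A·x = −loads:
  F[0-1] = -692.2757 N (compression)
  F[0-2] = -656.5860 N (compression)
  F[1-2] = +657.5651 N (tension)
  F[1-3] = -493.0269 N (compression)
  F[2-3] = +2650.8180 N (tension)
  F[2-4] = +1067.1875 N (tension)
  F[3-4] = -3028.9242 N (compression)
  Rx@0 = +894.3200 N
  Ry@0 = +650.1755 N
  Ry@4 = +2834.6945 N

657.565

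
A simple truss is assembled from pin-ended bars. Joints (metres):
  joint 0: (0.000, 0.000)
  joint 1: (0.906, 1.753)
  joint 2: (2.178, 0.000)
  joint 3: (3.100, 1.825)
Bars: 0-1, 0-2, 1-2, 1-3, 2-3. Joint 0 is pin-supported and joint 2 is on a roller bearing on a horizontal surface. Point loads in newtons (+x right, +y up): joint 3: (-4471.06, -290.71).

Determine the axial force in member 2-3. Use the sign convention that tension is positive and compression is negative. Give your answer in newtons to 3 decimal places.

N=4 nodes, M=5 members, R=3 reactions → 2N=8, M+R=8
member 0 (0-1): L=1.9733, (cx,cy)=(0.4591,0.8884)
member 1 (0-2): L=2.1780, (cx,cy)=(1.0000,0.0000)
member 2 (1-2): L=2.1659, (cx,cy)=(0.5873,-0.8094)
member 3 (1-3): L=2.1952, (cx,cy)=(0.9995,0.0328)
member 4 (2-3): L=2.0447, (cx,cy)=(0.4509,0.8926)
solve A·x = −loads:
  F[0-1] = -4078.6585 N (compression)
  F[0-2] = -2598.4117 N (compression)
  F[1-2] = +4298.4411 N (tension)
  F[1-3] = -4399.4591 N (compression)
  F[2-3] = -164.0354 N (compression)
  Rx@0 = +4471.0600 N
  Ry@0 = +3623.3471 N
  Ry@2 = -3332.6371 N

-164.035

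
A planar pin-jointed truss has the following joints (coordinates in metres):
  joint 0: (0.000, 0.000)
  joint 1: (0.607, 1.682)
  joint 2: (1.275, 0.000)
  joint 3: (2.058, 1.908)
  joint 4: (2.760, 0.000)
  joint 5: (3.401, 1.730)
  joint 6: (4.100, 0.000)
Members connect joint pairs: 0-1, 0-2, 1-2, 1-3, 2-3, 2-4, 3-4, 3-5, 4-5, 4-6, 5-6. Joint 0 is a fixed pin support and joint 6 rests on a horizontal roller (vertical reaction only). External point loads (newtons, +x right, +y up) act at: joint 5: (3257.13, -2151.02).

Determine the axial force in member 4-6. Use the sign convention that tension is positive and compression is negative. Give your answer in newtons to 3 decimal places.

1276.240

N=7 nodes, M=11 members, R=3 reactions → 2N=14, M+R=14
member 0 (0-1): L=1.7882, (cx,cy)=(0.3395,0.9406)
member 1 (0-2): L=1.2750, (cx,cy)=(1.0000,0.0000)
member 2 (1-2): L=1.8098, (cx,cy)=(0.3691,-0.9294)
member 3 (1-3): L=1.4685, (cx,cy)=(0.9881,0.1539)
member 4 (2-3): L=2.0624, (cx,cy)=(0.3797,0.9251)
member 5 (2-4): L=1.4850, (cx,cy)=(1.0000,0.0000)
member 6 (3-4): L=2.0330, (cx,cy)=(0.3453,-0.9385)
member 7 (3-5): L=1.3547, (cx,cy)=(0.9913,-0.1314)
member 8 (4-5): L=1.8449, (cx,cy)=(0.3474,0.9377)
member 9 (4-6): L=1.3400, (cx,cy)=(1.0000,0.0000)
member 10 (5-6): L=1.8659, (cx,cy)=(0.3746,-0.9272)
solve A·x = −loads:
  F[0-1] = +1071.2336 N (tension)
  F[0-2] = +2893.4976 N (tension)
  F[1-2] = -963.6347 N (compression)
  F[1-3] = +727.9858 N (tension)
  F[2-3] = +968.0711 N (tension)
  F[2-4] = +2170.2867 N (tension)
  F[3-4] = -1290.0627 N (compression)
  F[3-5] = +1545.6956 N (tension)
  F[4-5] = +1291.1512 N (tension)
  F[4-6] = +1276.2396 N (tension)
  F[5-6] = -3406.7345 N (compression)
  Rx@0 = -3257.1300 N
  Ry@0 = -1007.6273 N
  Ry@6 = +3158.6473 N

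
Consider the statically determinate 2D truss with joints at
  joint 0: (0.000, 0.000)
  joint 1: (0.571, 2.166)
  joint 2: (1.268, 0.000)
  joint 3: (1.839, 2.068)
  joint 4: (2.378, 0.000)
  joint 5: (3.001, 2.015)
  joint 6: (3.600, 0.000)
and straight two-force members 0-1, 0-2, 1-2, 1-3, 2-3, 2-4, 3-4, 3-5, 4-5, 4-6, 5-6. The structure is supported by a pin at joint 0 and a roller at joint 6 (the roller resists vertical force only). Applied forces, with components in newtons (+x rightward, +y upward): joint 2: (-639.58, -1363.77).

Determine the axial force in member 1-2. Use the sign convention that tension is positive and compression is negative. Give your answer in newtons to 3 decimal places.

971.092

N=7 nodes, M=11 members, R=3 reactions → 2N=14, M+R=14
member 0 (0-1): L=2.2400, (cx,cy)=(0.2549,0.9670)
member 1 (0-2): L=1.2680, (cx,cy)=(1.0000,0.0000)
member 2 (1-2): L=2.2754, (cx,cy)=(0.3063,-0.9519)
member 3 (1-3): L=1.2718, (cx,cy)=(0.9970,-0.0771)
member 4 (2-3): L=2.1454, (cx,cy)=(0.2662,0.9639)
member 5 (2-4): L=1.1100, (cx,cy)=(1.0000,0.0000)
member 6 (3-4): L=2.1371, (cx,cy)=(0.2522,-0.9677)
member 7 (3-5): L=1.1632, (cx,cy)=(0.9990,-0.0456)
member 8 (4-5): L=2.1091, (cx,cy)=(0.2954,0.9554)
member 9 (4-6): L=1.2220, (cx,cy)=(1.0000,0.0000)
member 10 (5-6): L=2.1021, (cx,cy)=(0.2849,-0.9585)
solve A·x = −loads:
  F[0-1] = -913.6011 N (compression)
  F[0-2] = -406.6932 N (compression)
  F[1-2] = +971.0918 N (tension)
  F[1-3] = -531.9353 N (compression)
  F[2-3] = +455.8010 N (tension)
  F[2-4] = +409.0409 N (tension)
  F[3-4] = -482.8578 N (compression)
  F[3-5] = -287.5568 N (compression)
  F[4-5] = +489.0711 N (tension)
  F[4-6] = +142.7939 N (tension)
  F[5-6] = -501.1251 N (compression)
  Rx@0 = +639.5800 N
  Ry@0 = +883.4199 N
  Ry@6 = +480.3501 N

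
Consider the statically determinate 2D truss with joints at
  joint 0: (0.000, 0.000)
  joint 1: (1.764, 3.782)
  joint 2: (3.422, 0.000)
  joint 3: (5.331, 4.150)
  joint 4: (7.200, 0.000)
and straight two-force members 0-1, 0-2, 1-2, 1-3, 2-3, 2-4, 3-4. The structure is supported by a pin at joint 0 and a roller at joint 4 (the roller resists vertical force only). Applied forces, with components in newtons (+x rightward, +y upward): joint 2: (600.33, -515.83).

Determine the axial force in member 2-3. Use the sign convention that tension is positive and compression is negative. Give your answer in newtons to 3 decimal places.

296.465

N=5 nodes, M=7 members, R=3 reactions → 2N=10, M+R=10
member 0 (0-1): L=4.1732, (cx,cy)=(0.4227,0.9063)
member 1 (0-2): L=3.4220, (cx,cy)=(1.0000,0.0000)
member 2 (1-2): L=4.1295, (cx,cy)=(0.4015,-0.9159)
member 3 (1-3): L=3.5859, (cx,cy)=(0.9947,0.1026)
member 4 (2-3): L=4.5680, (cx,cy)=(0.4179,0.9085)
member 5 (2-4): L=3.7780, (cx,cy)=(1.0000,0.0000)
member 6 (3-4): L=4.5514, (cx,cy)=(0.4106,-0.9118)
solve A·x = −loads:
  F[0-1] = -298.6613 N (compression)
  F[0-2] = +726.5747 N (tension)
  F[1-2] = +269.1409 N (tension)
  F[1-3] = -235.5497 N (compression)
  F[2-3] = +296.4648 N (tension)
  F[2-4] = +110.4118 N (tension)
  F[3-4] = -268.8781 N (compression)
  Rx@0 = -600.3300 N
  Ry@0 = +270.6675 N
  Ry@4 = +245.1625 N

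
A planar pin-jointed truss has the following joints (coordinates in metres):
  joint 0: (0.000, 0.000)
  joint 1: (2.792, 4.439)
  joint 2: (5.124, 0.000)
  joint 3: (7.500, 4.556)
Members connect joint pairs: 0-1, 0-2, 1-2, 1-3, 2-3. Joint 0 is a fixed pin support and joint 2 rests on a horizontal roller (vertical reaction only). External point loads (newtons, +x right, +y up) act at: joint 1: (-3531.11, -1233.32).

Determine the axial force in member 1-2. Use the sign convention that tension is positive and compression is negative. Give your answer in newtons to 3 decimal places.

N=4 nodes, M=5 members, R=3 reactions → 2N=8, M+R=8
member 0 (0-1): L=5.2440, (cx,cy)=(0.5324,0.8465)
member 1 (0-2): L=5.1240, (cx,cy)=(1.0000,0.0000)
member 2 (1-2): L=5.0143, (cx,cy)=(0.4651,-0.8853)
member 3 (1-3): L=4.7095, (cx,cy)=(0.9997,0.0248)
member 4 (2-3): L=5.1383, (cx,cy)=(0.4624,0.8867)
solve A·x = −loads:
  F[0-1] = -4276.9311 N (compression)
  F[0-2] = -1254.0135 N (compression)
  F[1-2] = +2696.3839 N (tension)
  F[1-3] = -0.0000 N (compression)
  F[2-3] = -0.0000 N (compression)
  Rx@0 = +3531.1100 N
  Ry@0 = +3620.3551 N
  Ry@2 = -2387.0351 N

2696.384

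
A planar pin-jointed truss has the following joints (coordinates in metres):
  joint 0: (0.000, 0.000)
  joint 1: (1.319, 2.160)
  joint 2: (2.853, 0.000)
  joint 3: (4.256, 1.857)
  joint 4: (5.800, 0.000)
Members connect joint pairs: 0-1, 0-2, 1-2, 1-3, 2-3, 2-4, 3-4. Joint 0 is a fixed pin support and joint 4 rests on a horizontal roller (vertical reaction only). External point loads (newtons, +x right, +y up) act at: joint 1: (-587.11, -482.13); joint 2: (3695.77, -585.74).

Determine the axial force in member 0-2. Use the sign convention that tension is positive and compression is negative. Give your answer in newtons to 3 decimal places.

3651.374

N=5 nodes, M=7 members, R=3 reactions → 2N=10, M+R=10
member 0 (0-1): L=2.5309, (cx,cy)=(0.5212,0.8535)
member 1 (0-2): L=2.8530, (cx,cy)=(1.0000,0.0000)
member 2 (1-2): L=2.6493, (cx,cy)=(0.5790,-0.8153)
member 3 (1-3): L=2.9526, (cx,cy)=(0.9947,-0.1026)
member 4 (2-3): L=2.3274, (cx,cy)=(0.6028,0.7979)
member 5 (2-4): L=2.9470, (cx,cy)=(1.0000,0.0000)
member 6 (3-4): L=2.4150, (cx,cy)=(0.6393,-0.7689)
solve A·x = −loads:
  F[0-1] = -1041.3539 N (compression)
  F[0-2] = +3651.3744 N (tension)
  F[1-2] = +532.0990 N (tension)
  F[1-3] = -265.1012 N (compression)
  F[2-3] = +190.3961 N (tension)
  F[2-4] = +148.9279 N (tension)
  F[3-4] = -232.9442 N (compression)
  Rx@0 = -3108.6600 N
  Ry@0 = +888.7514 N
  Ry@4 = +179.1186 N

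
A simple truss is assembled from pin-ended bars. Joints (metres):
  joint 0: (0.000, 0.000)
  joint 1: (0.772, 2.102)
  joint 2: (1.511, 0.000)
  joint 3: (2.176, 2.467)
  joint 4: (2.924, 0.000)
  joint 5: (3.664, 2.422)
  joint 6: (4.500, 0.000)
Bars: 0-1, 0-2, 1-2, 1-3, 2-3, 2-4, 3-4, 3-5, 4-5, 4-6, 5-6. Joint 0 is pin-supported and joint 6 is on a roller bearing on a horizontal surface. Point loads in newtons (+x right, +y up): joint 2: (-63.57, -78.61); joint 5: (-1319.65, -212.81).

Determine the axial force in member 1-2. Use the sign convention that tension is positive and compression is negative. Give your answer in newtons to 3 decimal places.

N=7 nodes, M=11 members, R=3 reactions → 2N=14, M+R=14
member 0 (0-1): L=2.2393, (cx,cy)=(0.3448,0.9387)
member 1 (0-2): L=1.5110, (cx,cy)=(1.0000,0.0000)
member 2 (1-2): L=2.2281, (cx,cy)=(0.3317,-0.9434)
member 3 (1-3): L=1.4507, (cx,cy)=(0.9678,0.2516)
member 4 (2-3): L=2.5551, (cx,cy)=(0.2603,0.9655)
member 5 (2-4): L=1.4130, (cx,cy)=(1.0000,0.0000)
member 6 (3-4): L=2.5779, (cx,cy)=(0.2902,-0.9570)
member 7 (3-5): L=1.4887, (cx,cy)=(0.9995,-0.0302)
member 8 (4-5): L=2.5325, (cx,cy)=(0.2922,0.9564)
member 9 (4-6): L=1.5760, (cx,cy)=(1.0000,0.0000)
member 10 (5-6): L=2.5622, (cx,cy)=(0.3263,-0.9453)
solve A·x = −loads:
  F[0-1] = -854.3949 N (compression)
  F[0-2] = -1088.6646 N (compression)
  F[1-2] = +704.5693 N (tension)
  F[1-3] = -545.7983 N (compression)
  F[2-3] = -606.9969 N (compression)
  F[2-4] = -633.4284 N (compression)
  F[3-4] = +784.8076 N (tension)
  F[3-5] = -914.3577 N (compression)
  F[4-5] = -785.3172 N (compression)
  F[4-6] = -176.2417 N (compression)
  F[5-6] = +540.1557 N (tension)
  Rx@0 = +1383.2200 N
  Ry@0 = +802.0148 N
  Ry@6 = -510.5948 N

704.569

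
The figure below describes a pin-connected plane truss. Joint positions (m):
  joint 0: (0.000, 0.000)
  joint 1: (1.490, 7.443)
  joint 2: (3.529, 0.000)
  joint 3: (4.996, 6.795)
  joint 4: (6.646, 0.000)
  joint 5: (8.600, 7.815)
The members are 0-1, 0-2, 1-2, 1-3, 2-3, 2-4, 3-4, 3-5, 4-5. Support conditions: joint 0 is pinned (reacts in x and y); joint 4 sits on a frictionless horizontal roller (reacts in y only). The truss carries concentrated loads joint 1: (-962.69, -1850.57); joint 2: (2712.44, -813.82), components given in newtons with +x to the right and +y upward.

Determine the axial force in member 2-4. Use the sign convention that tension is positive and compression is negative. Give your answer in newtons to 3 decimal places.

-56.120

N=6 nodes, M=9 members, R=3 reactions → 2N=12, M+R=12
member 0 (0-1): L=7.5907, (cx,cy)=(0.1963,0.9805)
member 1 (0-2): L=3.5290, (cx,cy)=(1.0000,0.0000)
member 2 (1-2): L=7.7172, (cx,cy)=(0.2642,-0.9645)
member 3 (1-3): L=3.5654, (cx,cy)=(0.9833,-0.1817)
member 4 (2-3): L=6.9516, (cx,cy)=(0.2110,0.9775)
member 5 (2-4): L=3.1170, (cx,cy)=(1.0000,0.0000)
member 6 (3-4): L=6.9925, (cx,cy)=(0.2360,-0.9718)
member 7 (3-5): L=3.7456, (cx,cy)=(0.9622,0.2723)
member 8 (4-5): L=8.0556, (cx,cy)=(0.2426,0.9701)
solve A·x = −loads:
  F[0-1] = -2952.9528 N (compression)
  F[0-2] = +2329.3954 N (tension)
  F[1-2] = +1063.8975 N (tension)
  F[1-3] = +103.6751 N (tension)
  F[2-3] = -217.1616 N (compression)
  F[2-4] = -56.1203 N (compression)
  F[3-4] = +237.8298 N (tension)
  F[3-5] = +0.0000 N (tension)
  F[4-5] = -0.0000 N (compression)
  Rx@0 = -1749.7500 N
  Ry@0 = +2895.5037 N
  Ry@4 = -231.1137 N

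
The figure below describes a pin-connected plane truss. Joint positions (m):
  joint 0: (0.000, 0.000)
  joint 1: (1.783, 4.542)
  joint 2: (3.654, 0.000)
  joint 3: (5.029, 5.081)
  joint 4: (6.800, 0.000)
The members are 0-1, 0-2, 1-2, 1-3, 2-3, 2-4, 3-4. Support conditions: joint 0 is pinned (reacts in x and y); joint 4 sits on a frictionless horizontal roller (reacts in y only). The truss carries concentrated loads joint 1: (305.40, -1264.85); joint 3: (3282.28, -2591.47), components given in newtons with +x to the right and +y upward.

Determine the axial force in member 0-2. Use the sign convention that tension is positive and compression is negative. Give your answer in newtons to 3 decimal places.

N=5 nodes, M=7 members, R=3 reactions → 2N=10, M+R=10
member 0 (0-1): L=4.8794, (cx,cy)=(0.3654,0.9308)
member 1 (0-2): L=3.6540, (cx,cy)=(1.0000,0.0000)
member 2 (1-2): L=4.9123, (cx,cy)=(0.3809,-0.9246)
member 3 (1-3): L=3.2904, (cx,cy)=(0.9865,0.1638)
member 4 (2-3): L=5.2638, (cx,cy)=(0.2612,0.9653)
member 5 (2-4): L=3.1460, (cx,cy)=(1.0000,0.0000)
member 6 (3-4): L=5.3808, (cx,cy)=(0.3291,-0.9443)
solve A·x = −loads:
  F[0-1] = +1126.2912 N (tension)
  F[0-2] = +3176.1204 N (tension)
  F[1-2] = -2323.8159 N (compression)
  F[1-3] = +1004.8344 N (tension)
  F[2-3] = +2225.9406 N (tension)
  F[2-4] = +1709.5583 N (tension)
  F[3-4] = -5194.1222 N (compression)
  Rx@0 = -3587.6800 N
  Ry@0 = -1048.4038 N
  Ry@4 = +4904.7238 N

3176.120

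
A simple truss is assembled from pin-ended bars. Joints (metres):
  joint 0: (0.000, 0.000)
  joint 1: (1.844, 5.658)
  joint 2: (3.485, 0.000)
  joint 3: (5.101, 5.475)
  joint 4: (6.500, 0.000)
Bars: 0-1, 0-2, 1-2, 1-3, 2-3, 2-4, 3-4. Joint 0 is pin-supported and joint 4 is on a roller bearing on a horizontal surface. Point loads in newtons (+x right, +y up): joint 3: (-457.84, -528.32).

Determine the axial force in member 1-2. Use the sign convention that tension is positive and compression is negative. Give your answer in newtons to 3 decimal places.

N=5 nodes, M=7 members, R=3 reactions → 2N=10, M+R=10
member 0 (0-1): L=5.9509, (cx,cy)=(0.3099,0.9508)
member 1 (0-2): L=3.4850, (cx,cy)=(1.0000,0.0000)
member 2 (1-2): L=5.8912, (cx,cy)=(0.2786,-0.9604)
member 3 (1-3): L=3.2621, (cx,cy)=(0.9984,-0.0561)
member 4 (2-3): L=5.7085, (cx,cy)=(0.2831,0.9591)
member 5 (2-4): L=3.0150, (cx,cy)=(1.0000,0.0000)
member 6 (3-4): L=5.6509, (cx,cy)=(0.2476,-0.9689)
solve A·x = −loads:
  F[0-1] = -525.2037 N (compression)
  F[0-2] = -295.0958 N (compression)
  F[1-2] = +538.2230 N (tension)
  F[1-3] = -313.1608 N (compression)
  F[2-3] = -538.9674 N (compression)
  F[2-4] = +7.4018 N (tension)
  F[3-4] = -29.8979 N (compression)
  Rx@0 = +457.8400 N
  Ry@0 = +499.3529 N
  Ry@4 = +28.9671 N

538.223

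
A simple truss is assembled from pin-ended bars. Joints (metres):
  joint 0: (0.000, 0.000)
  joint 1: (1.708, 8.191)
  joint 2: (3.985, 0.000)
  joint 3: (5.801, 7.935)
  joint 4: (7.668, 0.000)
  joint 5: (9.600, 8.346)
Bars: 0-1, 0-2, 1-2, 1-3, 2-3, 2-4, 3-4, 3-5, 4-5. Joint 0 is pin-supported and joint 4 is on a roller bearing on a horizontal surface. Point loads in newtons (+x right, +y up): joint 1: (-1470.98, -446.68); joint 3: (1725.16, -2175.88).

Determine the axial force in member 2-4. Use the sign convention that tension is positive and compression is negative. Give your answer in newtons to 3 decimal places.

461.048

N=6 nodes, M=9 members, R=3 reactions → 2N=12, M+R=12
member 0 (0-1): L=8.3672, (cx,cy)=(0.2041,0.9789)
member 1 (0-2): L=3.9850, (cx,cy)=(1.0000,0.0000)
member 2 (1-2): L=8.5016, (cx,cy)=(0.2678,-0.9635)
member 3 (1-3): L=4.1010, (cx,cy)=(0.9980,-0.0624)
member 4 (2-3): L=8.1402, (cx,cy)=(0.2231,0.9748)
member 5 (2-4): L=3.6830, (cx,cy)=(1.0000,0.0000)
member 6 (3-4): L=8.1517, (cx,cy)=(0.2290,-0.9734)
member 7 (3-5): L=3.8212, (cx,cy)=(0.9942,0.1076)
member 8 (4-5): L=8.5667, (cx,cy)=(0.2255,0.9742)
solve A·x = −loads:
  F[0-1] = -677.3072 N (compression)
  F[0-2] = +392.4393 N (tension)
  F[1-2] = +140.4959 N (tension)
  F[1-3] = +1297.6221 N (tension)
  F[2-3] = -138.8627 N (compression)
  F[2-4] = +461.0477 N (tension)
  F[3-4] = -2013.0231 N (compression)
  F[3-5] = -0.0000 N (compression)
  F[4-5] = +0.0000 N (tension)
  Rx@0 = -254.1800 N
  Ry@0 = +663.0456 N
  Ry@4 = +1959.5144 N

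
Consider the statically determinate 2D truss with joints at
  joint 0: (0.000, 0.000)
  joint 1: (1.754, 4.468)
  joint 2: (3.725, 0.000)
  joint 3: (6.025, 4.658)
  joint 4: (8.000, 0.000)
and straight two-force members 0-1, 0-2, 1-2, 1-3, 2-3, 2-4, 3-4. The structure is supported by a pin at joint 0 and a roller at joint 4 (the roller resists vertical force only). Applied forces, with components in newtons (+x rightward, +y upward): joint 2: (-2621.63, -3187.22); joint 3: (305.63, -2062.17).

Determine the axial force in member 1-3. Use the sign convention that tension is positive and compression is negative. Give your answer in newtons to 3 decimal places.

N=5 nodes, M=7 members, R=3 reactions → 2N=10, M+R=10
member 0 (0-1): L=4.8000, (cx,cy)=(0.3654,0.9308)
member 1 (0-2): L=3.7250, (cx,cy)=(1.0000,0.0000)
member 2 (1-2): L=4.8834, (cx,cy)=(0.4036,-0.9149)
member 3 (1-3): L=4.2752, (cx,cy)=(0.9990,0.0444)
member 4 (2-3): L=5.1949, (cx,cy)=(0.4427,0.8966)
member 5 (2-4): L=4.2750, (cx,cy)=(1.0000,0.0000)
member 6 (3-4): L=5.0594, (cx,cy)=(0.3904,-0.9207)
solve A·x = −loads:
  F[0-1] = -2185.4563 N (compression)
  F[0-2] = -1517.3899 N (compression)
  F[1-2] = +2142.5860 N (tension)
  F[1-3] = -1665.0243 N (compression)
  F[2-3] = +1368.3184 N (tension)
  F[2-4] = +1363.1970 N (tension)
  F[3-4] = -3492.1351 N (compression)
  Rx@0 = +2316.0000 N
  Ry@0 = +2034.3158 N
  Ry@4 = +3215.0742 N

-1665.024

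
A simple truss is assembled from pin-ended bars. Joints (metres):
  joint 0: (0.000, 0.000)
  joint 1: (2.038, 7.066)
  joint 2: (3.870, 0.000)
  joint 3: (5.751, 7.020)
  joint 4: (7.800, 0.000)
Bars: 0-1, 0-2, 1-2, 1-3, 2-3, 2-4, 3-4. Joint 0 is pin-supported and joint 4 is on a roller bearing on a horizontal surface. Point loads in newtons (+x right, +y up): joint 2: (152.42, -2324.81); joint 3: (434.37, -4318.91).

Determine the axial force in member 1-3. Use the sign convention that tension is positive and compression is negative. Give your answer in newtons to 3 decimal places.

N=5 nodes, M=7 members, R=3 reactions → 2N=10, M+R=10
member 0 (0-1): L=7.3540, (cx,cy)=(0.2771,0.9608)
member 1 (0-2): L=3.8700, (cx,cy)=(1.0000,0.0000)
member 2 (1-2): L=7.2996, (cx,cy)=(0.2510,-0.9680)
member 3 (1-3): L=3.7133, (cx,cy)=(0.9999,-0.0124)
member 4 (2-3): L=7.2676, (cx,cy)=(0.2588,0.9659)
member 5 (2-4): L=3.9300, (cx,cy)=(1.0000,0.0000)
member 6 (3-4): L=7.3129, (cx,cy)=(0.2802,-0.9599)
solve A·x = −loads:
  F[0-1] = -1993.0179 N (compression)
  F[0-2] = +1139.1088 N (tension)
  F[1-2] = +1991.7403 N (tension)
  F[1-3] = -1052.2699 N (compression)
  F[2-3] = +410.8146 N (tension)
  F[2-4] = +1380.2327 N (tension)
  F[3-4] = -4926.0768 N (compression)
  Rx@0 = -586.7900 N
  Ry@0 = +1914.9580 N
  Ry@4 = +4728.7620 N

-1052.270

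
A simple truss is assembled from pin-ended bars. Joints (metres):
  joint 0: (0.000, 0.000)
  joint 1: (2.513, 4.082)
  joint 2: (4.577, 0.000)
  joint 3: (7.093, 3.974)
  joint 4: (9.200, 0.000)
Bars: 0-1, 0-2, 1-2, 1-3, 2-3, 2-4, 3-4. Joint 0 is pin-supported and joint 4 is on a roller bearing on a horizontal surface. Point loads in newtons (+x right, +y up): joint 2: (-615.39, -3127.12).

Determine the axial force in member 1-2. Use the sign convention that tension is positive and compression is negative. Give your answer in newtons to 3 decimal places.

N=5 nodes, M=7 members, R=3 reactions → 2N=10, M+R=10
member 0 (0-1): L=4.7935, (cx,cy)=(0.5242,0.8516)
member 1 (0-2): L=4.5770, (cx,cy)=(1.0000,0.0000)
member 2 (1-2): L=4.5741, (cx,cy)=(0.4512,-0.8924)
member 3 (1-3): L=4.5813, (cx,cy)=(0.9997,-0.0236)
member 4 (2-3): L=4.7035, (cx,cy)=(0.5349,0.8449)
member 5 (2-4): L=4.6230, (cx,cy)=(1.0000,0.0000)
member 6 (3-4): L=4.4980, (cx,cy)=(0.4684,-0.8835)
solve A·x = −loads:
  F[0-1] = -1845.2819 N (compression)
  F[0-2] = +351.9967 N (tension)
  F[1-2] = +1807.9499 N (tension)
  F[1-3] = -1783.6866 N (compression)
  F[2-3] = +1791.5599 N (tension)
  F[2-4] = +824.8487 N (tension)
  F[3-4] = -1760.8831 N (compression)
  Rx@0 = +615.3900 N
  Ry@0 = +1571.3778 N
  Ry@4 = +1555.7422 N

1807.950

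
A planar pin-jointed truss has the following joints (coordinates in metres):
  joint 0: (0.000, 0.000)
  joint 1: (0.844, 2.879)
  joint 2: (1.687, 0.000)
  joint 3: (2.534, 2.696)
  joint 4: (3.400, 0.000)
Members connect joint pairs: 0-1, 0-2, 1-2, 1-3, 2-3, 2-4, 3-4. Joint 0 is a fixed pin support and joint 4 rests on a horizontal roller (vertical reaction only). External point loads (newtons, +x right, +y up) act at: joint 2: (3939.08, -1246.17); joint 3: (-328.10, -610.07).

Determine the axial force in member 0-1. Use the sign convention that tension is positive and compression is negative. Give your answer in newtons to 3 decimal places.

N=5 nodes, M=7 members, R=3 reactions → 2N=10, M+R=10
member 0 (0-1): L=3.0002, (cx,cy)=(0.2813,0.9596)
member 1 (0-2): L=1.6870, (cx,cy)=(1.0000,0.0000)
member 2 (1-2): L=2.9999, (cx,cy)=(0.2810,-0.9597)
member 3 (1-3): L=1.6999, (cx,cy)=(0.9942,-0.1077)
member 4 (2-3): L=2.8259, (cx,cy)=(0.2997,0.9540)
member 5 (2-4): L=1.7130, (cx,cy)=(1.0000,0.0000)
member 6 (3-4): L=2.8317, (cx,cy)=(0.3058,-0.9521)
solve A·x = −loads:
  F[0-1] = -1087.3138 N (compression)
  F[0-2] = +3916.8610 N (tension)
  F[1-2] = +1158.4554 N (tension)
  F[1-3] = -635.1109 N (compression)
  F[2-3] = +140.8716 N (tension)
  F[2-4] = +261.0970 N (tension)
  F[3-4] = -853.7429 N (compression)
  Rx@0 = -3610.9800 N
  Ry@0 = +1043.4022 N
  Ry@4 = +812.8378 N

-1087.314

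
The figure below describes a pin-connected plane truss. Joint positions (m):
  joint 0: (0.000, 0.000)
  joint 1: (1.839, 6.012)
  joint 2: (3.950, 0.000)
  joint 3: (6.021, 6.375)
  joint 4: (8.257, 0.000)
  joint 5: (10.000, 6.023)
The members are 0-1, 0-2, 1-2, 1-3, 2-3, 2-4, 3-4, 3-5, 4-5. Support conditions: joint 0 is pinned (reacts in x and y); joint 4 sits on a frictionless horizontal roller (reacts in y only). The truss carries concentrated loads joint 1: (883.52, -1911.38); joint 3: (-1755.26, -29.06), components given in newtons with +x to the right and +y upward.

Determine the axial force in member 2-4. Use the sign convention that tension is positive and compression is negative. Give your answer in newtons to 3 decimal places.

-92.946

N=6 nodes, M=9 members, R=3 reactions → 2N=12, M+R=12
member 0 (0-1): L=6.2870, (cx,cy)=(0.2925,0.9563)
member 1 (0-2): L=3.9500, (cx,cy)=(1.0000,0.0000)
member 2 (1-2): L=6.3718, (cx,cy)=(0.3313,-0.9435)
member 3 (1-3): L=4.1977, (cx,cy)=(0.9963,0.0865)
member 4 (2-3): L=6.7030, (cx,cy)=(0.3090,0.9511)
member 5 (2-4): L=4.3070, (cx,cy)=(1.0000,0.0000)
member 6 (3-4): L=6.7558, (cx,cy)=(0.3310,-0.9436)
member 7 (3-5): L=3.9945, (cx,cy)=(0.9961,-0.0881)
member 8 (4-5): L=6.2701, (cx,cy)=(0.2780,0.9606)
solve A·x = −loads:
  F[0-1] = -2306.3066 N (compression)
  F[0-2] = -197.1235 N (compression)
  F[1-2] = +163.3349 N (tension)
  F[1-3] = -1618.3118 N (compression)
  F[2-3] = -162.0388 N (compression)
  F[2-4] = -92.9456 N (compression)
  F[3-4] = +280.8223 N (tension)
  F[3-5] = -0.0000 N (tension)
  F[4-5] = +0.0000 N (tension)
  Rx@0 = +871.7400 N
  Ry@0 = +2205.4348 N
  Ry@4 = -264.9948 N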